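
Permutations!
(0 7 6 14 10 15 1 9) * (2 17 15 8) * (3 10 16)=[7, 9, 17, 10, 4, 5, 14, 6, 2, 0, 8, 11, 12, 13, 16, 1, 3, 15]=(0 7 6 14 16 3 10 8 2 17 15 1 9)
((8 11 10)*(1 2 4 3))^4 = ((1 2 4 3)(8 11 10))^4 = (8 11 10)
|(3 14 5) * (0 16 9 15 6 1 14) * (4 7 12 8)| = |(0 16 9 15 6 1 14 5 3)(4 7 12 8)| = 36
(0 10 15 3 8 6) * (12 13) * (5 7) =(0 10 15 3 8 6)(5 7)(12 13) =[10, 1, 2, 8, 4, 7, 0, 5, 6, 9, 15, 11, 13, 12, 14, 3]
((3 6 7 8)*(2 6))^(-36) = (2 3 8 7 6)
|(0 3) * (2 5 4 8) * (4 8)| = |(0 3)(2 5 8)| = 6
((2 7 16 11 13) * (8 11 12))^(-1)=(2 13 11 8 12 16 7)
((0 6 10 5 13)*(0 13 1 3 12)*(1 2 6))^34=((13)(0 1 3 12)(2 6 10 5))^34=(13)(0 3)(1 12)(2 10)(5 6)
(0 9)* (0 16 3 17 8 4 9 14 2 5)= (0 14 2 5)(3 17 8 4 9 16)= [14, 1, 5, 17, 9, 0, 6, 7, 4, 16, 10, 11, 12, 13, 2, 15, 3, 8]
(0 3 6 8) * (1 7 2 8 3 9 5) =(0 9 5 1 7 2 8)(3 6) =[9, 7, 8, 6, 4, 1, 3, 2, 0, 5]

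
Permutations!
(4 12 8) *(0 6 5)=(0 6 5)(4 12 8)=[6, 1, 2, 3, 12, 0, 5, 7, 4, 9, 10, 11, 8]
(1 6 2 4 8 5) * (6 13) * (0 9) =[9, 13, 4, 3, 8, 1, 2, 7, 5, 0, 10, 11, 12, 6] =(0 9)(1 13 6 2 4 8 5)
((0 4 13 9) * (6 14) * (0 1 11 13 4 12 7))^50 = (14)(0 7 12)(1 13)(9 11)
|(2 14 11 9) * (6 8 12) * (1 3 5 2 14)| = |(1 3 5 2)(6 8 12)(9 14 11)| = 12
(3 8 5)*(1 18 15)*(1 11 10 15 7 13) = (1 18 7 13)(3 8 5)(10 15 11) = [0, 18, 2, 8, 4, 3, 6, 13, 5, 9, 15, 10, 12, 1, 14, 11, 16, 17, 7]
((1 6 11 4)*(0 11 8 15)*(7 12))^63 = (15)(7 12)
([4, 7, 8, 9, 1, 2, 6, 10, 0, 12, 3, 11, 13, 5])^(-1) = [8, 4, 5, 10, 0, 13, 6, 1, 2, 3, 7, 11, 9, 12]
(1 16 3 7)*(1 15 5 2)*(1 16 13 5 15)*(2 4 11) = (1 13 5 4 11 2 16 3 7) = [0, 13, 16, 7, 11, 4, 6, 1, 8, 9, 10, 2, 12, 5, 14, 15, 3]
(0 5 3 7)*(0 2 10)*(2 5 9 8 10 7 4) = (0 9 8 10)(2 7 5 3 4) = [9, 1, 7, 4, 2, 3, 6, 5, 10, 8, 0]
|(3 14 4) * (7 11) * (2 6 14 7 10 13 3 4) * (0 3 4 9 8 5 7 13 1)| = 33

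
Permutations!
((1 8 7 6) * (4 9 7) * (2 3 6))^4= (1 7)(2 8)(3 4)(6 9)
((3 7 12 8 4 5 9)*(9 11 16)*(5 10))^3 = (3 8 5 9 12 10 16 7 4 11)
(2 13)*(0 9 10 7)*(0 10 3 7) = (0 9 3 7 10)(2 13) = [9, 1, 13, 7, 4, 5, 6, 10, 8, 3, 0, 11, 12, 2]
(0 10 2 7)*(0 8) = (0 10 2 7 8) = [10, 1, 7, 3, 4, 5, 6, 8, 0, 9, 2]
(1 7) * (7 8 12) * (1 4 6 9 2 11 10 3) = (1 8 12 7 4 6 9 2 11 10 3) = [0, 8, 11, 1, 6, 5, 9, 4, 12, 2, 3, 10, 7]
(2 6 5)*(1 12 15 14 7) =(1 12 15 14 7)(2 6 5) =[0, 12, 6, 3, 4, 2, 5, 1, 8, 9, 10, 11, 15, 13, 7, 14]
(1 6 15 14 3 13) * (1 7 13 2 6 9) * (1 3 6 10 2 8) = [0, 9, 10, 8, 4, 5, 15, 13, 1, 3, 2, 11, 12, 7, 6, 14] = (1 9 3 8)(2 10)(6 15 14)(7 13)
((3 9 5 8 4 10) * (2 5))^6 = ((2 5 8 4 10 3 9))^6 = (2 9 3 10 4 8 5)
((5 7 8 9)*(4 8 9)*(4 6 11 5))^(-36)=(4 9 7 5 11 6 8)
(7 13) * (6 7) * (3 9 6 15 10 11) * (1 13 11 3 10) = [0, 13, 2, 9, 4, 5, 7, 11, 8, 6, 3, 10, 12, 15, 14, 1] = (1 13 15)(3 9 6 7 11 10)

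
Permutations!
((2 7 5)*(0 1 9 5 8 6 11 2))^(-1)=(0 5 9 1)(2 11 6 8 7)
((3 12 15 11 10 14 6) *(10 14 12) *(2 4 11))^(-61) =((2 4 11 14 6 3 10 12 15))^(-61) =(2 11 6 10 15 4 14 3 12)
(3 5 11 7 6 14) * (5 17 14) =(3 17 14)(5 11 7 6) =[0, 1, 2, 17, 4, 11, 5, 6, 8, 9, 10, 7, 12, 13, 3, 15, 16, 14]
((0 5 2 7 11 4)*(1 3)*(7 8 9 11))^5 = ((0 5 2 8 9 11 4)(1 3))^5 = (0 11 8 5 4 9 2)(1 3)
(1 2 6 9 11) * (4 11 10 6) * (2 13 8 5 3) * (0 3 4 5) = [3, 13, 5, 2, 11, 4, 9, 7, 0, 10, 6, 1, 12, 8] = (0 3 2 5 4 11 1 13 8)(6 9 10)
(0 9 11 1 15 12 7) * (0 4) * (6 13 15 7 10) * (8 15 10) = [9, 7, 2, 3, 0, 5, 13, 4, 15, 11, 6, 1, 8, 10, 14, 12] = (0 9 11 1 7 4)(6 13 10)(8 15 12)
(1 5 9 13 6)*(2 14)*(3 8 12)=[0, 5, 14, 8, 4, 9, 1, 7, 12, 13, 10, 11, 3, 6, 2]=(1 5 9 13 6)(2 14)(3 8 12)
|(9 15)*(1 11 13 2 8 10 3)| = |(1 11 13 2 8 10 3)(9 15)| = 14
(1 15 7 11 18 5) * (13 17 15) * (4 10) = (1 13 17 15 7 11 18 5)(4 10) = [0, 13, 2, 3, 10, 1, 6, 11, 8, 9, 4, 18, 12, 17, 14, 7, 16, 15, 5]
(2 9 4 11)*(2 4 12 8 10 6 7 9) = [0, 1, 2, 3, 11, 5, 7, 9, 10, 12, 6, 4, 8] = (4 11)(6 7 9 12 8 10)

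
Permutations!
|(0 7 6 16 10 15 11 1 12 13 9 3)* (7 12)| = |(0 12 13 9 3)(1 7 6 16 10 15 11)| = 35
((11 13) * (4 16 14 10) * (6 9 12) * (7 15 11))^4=((4 16 14 10)(6 9 12)(7 15 11 13))^4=(16)(6 9 12)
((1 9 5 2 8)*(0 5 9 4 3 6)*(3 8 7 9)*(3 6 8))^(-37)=(0 6 9 7 2 5)(1 8 3 4)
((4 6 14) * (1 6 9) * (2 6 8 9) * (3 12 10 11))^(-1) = ((1 8 9)(2 6 14 4)(3 12 10 11))^(-1) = (1 9 8)(2 4 14 6)(3 11 10 12)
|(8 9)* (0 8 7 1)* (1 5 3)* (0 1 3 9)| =|(0 8)(5 9 7)| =6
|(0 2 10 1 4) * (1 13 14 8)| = |(0 2 10 13 14 8 1 4)| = 8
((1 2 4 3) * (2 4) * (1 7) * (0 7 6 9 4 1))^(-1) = (0 7)(3 4 9 6)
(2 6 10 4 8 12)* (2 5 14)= (2 6 10 4 8 12 5 14)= [0, 1, 6, 3, 8, 14, 10, 7, 12, 9, 4, 11, 5, 13, 2]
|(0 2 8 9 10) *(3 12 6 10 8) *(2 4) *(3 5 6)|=|(0 4 2 5 6 10)(3 12)(8 9)|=6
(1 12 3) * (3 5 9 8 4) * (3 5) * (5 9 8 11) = (1 12 3)(4 9 11 5 8) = [0, 12, 2, 1, 9, 8, 6, 7, 4, 11, 10, 5, 3]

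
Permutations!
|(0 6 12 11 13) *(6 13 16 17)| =|(0 13)(6 12 11 16 17)| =10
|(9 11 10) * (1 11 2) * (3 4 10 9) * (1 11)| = |(2 11 9)(3 4 10)| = 3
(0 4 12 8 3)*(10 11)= (0 4 12 8 3)(10 11)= [4, 1, 2, 0, 12, 5, 6, 7, 3, 9, 11, 10, 8]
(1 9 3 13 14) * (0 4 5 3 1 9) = (0 4 5 3 13 14 9 1) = [4, 0, 2, 13, 5, 3, 6, 7, 8, 1, 10, 11, 12, 14, 9]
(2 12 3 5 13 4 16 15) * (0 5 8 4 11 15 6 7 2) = [5, 1, 12, 8, 16, 13, 7, 2, 4, 9, 10, 15, 3, 11, 14, 0, 6] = (0 5 13 11 15)(2 12 3 8 4 16 6 7)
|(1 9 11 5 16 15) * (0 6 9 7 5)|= |(0 6 9 11)(1 7 5 16 15)|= 20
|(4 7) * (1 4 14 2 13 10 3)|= |(1 4 7 14 2 13 10 3)|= 8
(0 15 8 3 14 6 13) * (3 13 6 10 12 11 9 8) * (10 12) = (0 15 3 14 12 11 9 8 13) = [15, 1, 2, 14, 4, 5, 6, 7, 13, 8, 10, 9, 11, 0, 12, 3]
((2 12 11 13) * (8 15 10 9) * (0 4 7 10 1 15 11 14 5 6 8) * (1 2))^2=(0 7 9 4 10)(1 2 14 6 11)(5 8 13 15 12)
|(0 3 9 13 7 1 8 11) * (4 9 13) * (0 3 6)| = 6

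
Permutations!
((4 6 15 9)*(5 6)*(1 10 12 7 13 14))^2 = (1 12 13)(4 6 9 5 15)(7 14 10)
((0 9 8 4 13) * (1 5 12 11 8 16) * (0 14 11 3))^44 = ((0 9 16 1 5 12 3)(4 13 14 11 8))^44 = (0 16 5 3 9 1 12)(4 8 11 14 13)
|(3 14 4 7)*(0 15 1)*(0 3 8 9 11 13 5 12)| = 13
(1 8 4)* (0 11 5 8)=(0 11 5 8 4 1)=[11, 0, 2, 3, 1, 8, 6, 7, 4, 9, 10, 5]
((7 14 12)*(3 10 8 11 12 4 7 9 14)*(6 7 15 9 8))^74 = ((3 10 6 7)(4 15 9 14)(8 11 12))^74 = (3 6)(4 9)(7 10)(8 12 11)(14 15)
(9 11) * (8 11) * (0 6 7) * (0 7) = (0 6)(8 11 9) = [6, 1, 2, 3, 4, 5, 0, 7, 11, 8, 10, 9]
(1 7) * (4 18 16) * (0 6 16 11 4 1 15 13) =[6, 7, 2, 3, 18, 5, 16, 15, 8, 9, 10, 4, 12, 0, 14, 13, 1, 17, 11] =(0 6 16 1 7 15 13)(4 18 11)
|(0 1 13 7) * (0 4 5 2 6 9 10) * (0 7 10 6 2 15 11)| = 18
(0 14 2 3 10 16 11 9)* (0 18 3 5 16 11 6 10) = (0 14 2 5 16 6 10 11 9 18 3) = [14, 1, 5, 0, 4, 16, 10, 7, 8, 18, 11, 9, 12, 13, 2, 15, 6, 17, 3]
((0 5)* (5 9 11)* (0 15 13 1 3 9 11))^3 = (0 15 3 11 13 9 5 1)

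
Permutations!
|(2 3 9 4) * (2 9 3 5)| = |(2 5)(4 9)| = 2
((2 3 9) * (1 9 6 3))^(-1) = (1 2 9)(3 6)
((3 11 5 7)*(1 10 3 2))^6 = (1 2 7 5 11 3 10)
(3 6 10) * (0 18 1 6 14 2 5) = [18, 6, 5, 14, 4, 0, 10, 7, 8, 9, 3, 11, 12, 13, 2, 15, 16, 17, 1] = (0 18 1 6 10 3 14 2 5)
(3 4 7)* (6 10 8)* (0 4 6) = (0 4 7 3 6 10 8) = [4, 1, 2, 6, 7, 5, 10, 3, 0, 9, 8]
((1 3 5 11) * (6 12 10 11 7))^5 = (1 12 5 11 6 3 10 7)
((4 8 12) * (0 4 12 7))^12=((12)(0 4 8 7))^12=(12)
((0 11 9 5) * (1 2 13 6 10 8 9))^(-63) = ((0 11 1 2 13 6 10 8 9 5))^(-63) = (0 8 13 11 9 6 1 5 10 2)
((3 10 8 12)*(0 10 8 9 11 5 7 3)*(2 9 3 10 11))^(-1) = ((0 11 5 7 10 3 8 12)(2 9))^(-1) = (0 12 8 3 10 7 5 11)(2 9)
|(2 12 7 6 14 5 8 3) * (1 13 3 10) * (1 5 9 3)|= 42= |(1 13)(2 12 7 6 14 9 3)(5 8 10)|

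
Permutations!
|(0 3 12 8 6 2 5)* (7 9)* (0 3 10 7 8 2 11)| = |(0 10 7 9 8 6 11)(2 5 3 12)| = 28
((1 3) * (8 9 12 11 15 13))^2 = ((1 3)(8 9 12 11 15 13))^2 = (8 12 15)(9 11 13)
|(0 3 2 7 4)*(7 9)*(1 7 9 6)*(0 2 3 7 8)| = 7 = |(9)(0 7 4 2 6 1 8)|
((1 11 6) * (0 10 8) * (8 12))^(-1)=((0 10 12 8)(1 11 6))^(-1)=(0 8 12 10)(1 6 11)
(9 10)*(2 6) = [0, 1, 6, 3, 4, 5, 2, 7, 8, 10, 9] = (2 6)(9 10)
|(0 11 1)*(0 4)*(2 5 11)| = 6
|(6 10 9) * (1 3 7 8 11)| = 15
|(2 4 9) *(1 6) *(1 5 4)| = 6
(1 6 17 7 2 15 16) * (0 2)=(0 2 15 16 1 6 17 7)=[2, 6, 15, 3, 4, 5, 17, 0, 8, 9, 10, 11, 12, 13, 14, 16, 1, 7]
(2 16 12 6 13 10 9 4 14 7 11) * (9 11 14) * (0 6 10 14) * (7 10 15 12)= [6, 1, 16, 3, 9, 5, 13, 0, 8, 4, 11, 2, 15, 14, 10, 12, 7]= (0 6 13 14 10 11 2 16 7)(4 9)(12 15)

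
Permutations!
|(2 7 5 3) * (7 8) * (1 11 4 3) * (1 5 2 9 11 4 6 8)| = 9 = |(1 4 3 9 11 6 8 7 2)|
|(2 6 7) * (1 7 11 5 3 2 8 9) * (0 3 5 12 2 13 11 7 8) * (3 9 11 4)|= 9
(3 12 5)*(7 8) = [0, 1, 2, 12, 4, 3, 6, 8, 7, 9, 10, 11, 5] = (3 12 5)(7 8)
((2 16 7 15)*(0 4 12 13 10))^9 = (0 10 13 12 4)(2 16 7 15)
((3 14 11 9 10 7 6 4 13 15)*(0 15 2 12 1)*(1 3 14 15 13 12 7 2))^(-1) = ((0 13 1)(2 7 6 4 12 3 15 14 11 9 10))^(-1) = (0 1 13)(2 10 9 11 14 15 3 12 4 6 7)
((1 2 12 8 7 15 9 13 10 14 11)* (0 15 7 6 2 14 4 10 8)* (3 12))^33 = (0 2 13)(3 8 15)(4 10)(6 9 12)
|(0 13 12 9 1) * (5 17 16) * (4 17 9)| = |(0 13 12 4 17 16 5 9 1)| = 9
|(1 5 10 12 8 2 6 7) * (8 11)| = |(1 5 10 12 11 8 2 6 7)| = 9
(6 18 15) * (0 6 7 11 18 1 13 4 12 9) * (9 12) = [6, 13, 2, 3, 9, 5, 1, 11, 8, 0, 10, 18, 12, 4, 14, 7, 16, 17, 15] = (0 6 1 13 4 9)(7 11 18 15)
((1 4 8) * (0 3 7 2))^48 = (8)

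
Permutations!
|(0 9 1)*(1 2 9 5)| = 6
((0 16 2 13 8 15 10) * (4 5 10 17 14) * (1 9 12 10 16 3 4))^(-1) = (0 10 12 9 1 14 17 15 8 13 2 16 5 4 3)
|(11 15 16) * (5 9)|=6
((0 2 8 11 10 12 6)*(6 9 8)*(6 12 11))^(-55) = ((0 2 12 9 8 6)(10 11))^(-55) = (0 6 8 9 12 2)(10 11)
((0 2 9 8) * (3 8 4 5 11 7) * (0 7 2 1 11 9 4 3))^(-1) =((0 1 11 2 4 5 9 3 8 7))^(-1) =(0 7 8 3 9 5 4 2 11 1)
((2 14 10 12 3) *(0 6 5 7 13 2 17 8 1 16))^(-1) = (0 16 1 8 17 3 12 10 14 2 13 7 5 6)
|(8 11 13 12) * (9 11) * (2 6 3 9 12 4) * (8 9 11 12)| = |(2 6 3 11 13 4)(9 12)| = 6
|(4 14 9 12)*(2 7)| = 4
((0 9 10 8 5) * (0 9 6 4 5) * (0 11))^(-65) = (0 11 8 10 9 5 4 6)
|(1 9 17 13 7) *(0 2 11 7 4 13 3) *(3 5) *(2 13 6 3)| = |(0 13 4 6 3)(1 9 17 5 2 11 7)| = 35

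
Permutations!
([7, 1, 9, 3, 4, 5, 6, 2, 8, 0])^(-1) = (0 9 2 7)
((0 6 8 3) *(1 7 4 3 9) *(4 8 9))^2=((0 6 9 1 7 8 4 3))^2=(0 9 7 4)(1 8 3 6)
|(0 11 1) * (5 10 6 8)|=|(0 11 1)(5 10 6 8)|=12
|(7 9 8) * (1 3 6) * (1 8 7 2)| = 10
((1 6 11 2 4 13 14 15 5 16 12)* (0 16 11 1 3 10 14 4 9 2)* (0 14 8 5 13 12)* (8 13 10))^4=(16)(3 14 4 5 10)(8 15 12 11 13)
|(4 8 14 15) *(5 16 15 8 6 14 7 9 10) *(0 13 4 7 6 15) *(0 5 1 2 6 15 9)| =12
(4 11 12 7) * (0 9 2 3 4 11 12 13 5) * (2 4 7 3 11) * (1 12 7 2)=(0 9 4 7 1 12 3 2 11 13 5)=[9, 12, 11, 2, 7, 0, 6, 1, 8, 4, 10, 13, 3, 5]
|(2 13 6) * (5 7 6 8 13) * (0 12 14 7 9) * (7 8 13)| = 9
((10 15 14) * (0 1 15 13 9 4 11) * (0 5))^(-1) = (0 5 11 4 9 13 10 14 15 1)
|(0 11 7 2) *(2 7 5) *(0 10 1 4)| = 7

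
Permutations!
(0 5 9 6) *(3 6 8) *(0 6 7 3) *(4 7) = (0 5 9 8)(3 4 7) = [5, 1, 2, 4, 7, 9, 6, 3, 0, 8]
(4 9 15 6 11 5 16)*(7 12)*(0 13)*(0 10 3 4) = (0 13 10 3 4 9 15 6 11 5 16)(7 12) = [13, 1, 2, 4, 9, 16, 11, 12, 8, 15, 3, 5, 7, 10, 14, 6, 0]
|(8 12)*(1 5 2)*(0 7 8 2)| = 7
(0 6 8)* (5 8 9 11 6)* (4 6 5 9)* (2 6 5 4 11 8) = (0 9 8)(2 6 11 4 5) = [9, 1, 6, 3, 5, 2, 11, 7, 0, 8, 10, 4]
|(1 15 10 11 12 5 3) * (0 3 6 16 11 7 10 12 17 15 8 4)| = 70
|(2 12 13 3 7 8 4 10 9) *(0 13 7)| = |(0 13 3)(2 12 7 8 4 10 9)| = 21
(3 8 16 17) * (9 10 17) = (3 8 16 9 10 17) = [0, 1, 2, 8, 4, 5, 6, 7, 16, 10, 17, 11, 12, 13, 14, 15, 9, 3]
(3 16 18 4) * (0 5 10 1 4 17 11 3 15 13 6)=(0 5 10 1 4 15 13 6)(3 16 18 17 11)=[5, 4, 2, 16, 15, 10, 0, 7, 8, 9, 1, 3, 12, 6, 14, 13, 18, 11, 17]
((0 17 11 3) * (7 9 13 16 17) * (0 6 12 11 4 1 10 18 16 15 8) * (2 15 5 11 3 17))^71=(0 16 4 13 8 18 17 9 15 10 11 7 2 1 5)(3 12 6)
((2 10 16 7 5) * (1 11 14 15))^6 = (1 14)(2 10 16 7 5)(11 15)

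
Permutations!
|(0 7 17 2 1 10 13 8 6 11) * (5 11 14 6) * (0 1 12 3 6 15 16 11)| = 16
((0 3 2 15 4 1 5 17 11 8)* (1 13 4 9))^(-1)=((0 3 2 15 9 1 5 17 11 8)(4 13))^(-1)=(0 8 11 17 5 1 9 15 2 3)(4 13)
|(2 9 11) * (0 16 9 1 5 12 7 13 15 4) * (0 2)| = 8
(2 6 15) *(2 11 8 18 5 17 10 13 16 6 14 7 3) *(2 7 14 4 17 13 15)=[0, 1, 4, 7, 17, 13, 2, 3, 18, 9, 15, 8, 12, 16, 14, 11, 6, 10, 5]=(2 4 17 10 15 11 8 18 5 13 16 6)(3 7)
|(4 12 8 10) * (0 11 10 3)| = 7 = |(0 11 10 4 12 8 3)|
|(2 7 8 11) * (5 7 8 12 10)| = |(2 8 11)(5 7 12 10)| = 12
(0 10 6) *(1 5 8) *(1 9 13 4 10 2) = (0 2 1 5 8 9 13 4 10 6) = [2, 5, 1, 3, 10, 8, 0, 7, 9, 13, 6, 11, 12, 4]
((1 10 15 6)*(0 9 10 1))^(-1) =(0 6 15 10 9)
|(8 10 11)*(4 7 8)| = |(4 7 8 10 11)| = 5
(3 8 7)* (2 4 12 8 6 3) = (2 4 12 8 7)(3 6) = [0, 1, 4, 6, 12, 5, 3, 2, 7, 9, 10, 11, 8]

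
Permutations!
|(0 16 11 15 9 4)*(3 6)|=6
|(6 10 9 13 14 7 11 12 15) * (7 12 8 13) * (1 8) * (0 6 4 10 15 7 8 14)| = 40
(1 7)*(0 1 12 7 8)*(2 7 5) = [1, 8, 7, 3, 4, 2, 6, 12, 0, 9, 10, 11, 5] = (0 1 8)(2 7 12 5)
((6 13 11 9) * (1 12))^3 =((1 12)(6 13 11 9))^3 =(1 12)(6 9 11 13)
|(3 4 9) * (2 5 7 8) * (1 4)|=|(1 4 9 3)(2 5 7 8)|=4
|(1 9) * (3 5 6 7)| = |(1 9)(3 5 6 7)| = 4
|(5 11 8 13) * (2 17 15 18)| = |(2 17 15 18)(5 11 8 13)| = 4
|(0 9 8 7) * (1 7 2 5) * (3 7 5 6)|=14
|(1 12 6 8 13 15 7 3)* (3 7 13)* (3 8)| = 4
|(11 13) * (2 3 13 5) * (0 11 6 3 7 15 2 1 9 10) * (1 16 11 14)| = 15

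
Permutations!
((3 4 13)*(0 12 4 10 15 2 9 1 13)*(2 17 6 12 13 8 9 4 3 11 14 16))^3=(0 14 4 11 2 13 16)(3 17)(6 10)(12 15)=((0 13 11 14 16 2 4)(1 8 9)(3 10 15 17 6 12))^3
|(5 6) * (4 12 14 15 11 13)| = 6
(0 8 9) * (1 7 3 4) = [8, 7, 2, 4, 1, 5, 6, 3, 9, 0] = (0 8 9)(1 7 3 4)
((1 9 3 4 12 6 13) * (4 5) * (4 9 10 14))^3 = (1 4 13 14 6 10 12)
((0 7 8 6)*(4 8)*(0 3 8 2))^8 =(3 6 8)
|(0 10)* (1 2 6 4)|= 4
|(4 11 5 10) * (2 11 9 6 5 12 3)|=20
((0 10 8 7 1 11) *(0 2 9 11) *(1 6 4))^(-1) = (0 1 4 6 7 8 10)(2 11 9)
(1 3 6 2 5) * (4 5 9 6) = (1 3 4 5)(2 9 6) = [0, 3, 9, 4, 5, 1, 2, 7, 8, 6]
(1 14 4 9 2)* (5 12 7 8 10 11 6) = [0, 14, 1, 3, 9, 12, 5, 8, 10, 2, 11, 6, 7, 13, 4] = (1 14 4 9 2)(5 12 7 8 10 11 6)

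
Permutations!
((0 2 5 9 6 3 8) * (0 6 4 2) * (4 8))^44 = ((2 5 9 8 6 3 4))^44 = (2 9 6 4 5 8 3)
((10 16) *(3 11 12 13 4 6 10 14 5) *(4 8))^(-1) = (3 5 14 16 10 6 4 8 13 12 11)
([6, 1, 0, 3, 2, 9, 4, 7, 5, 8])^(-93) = [2, 1, 4, 3, 6, 5, 0, 7, 8, 9]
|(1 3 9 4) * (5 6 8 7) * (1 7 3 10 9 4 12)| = |(1 10 9 12)(3 4 7 5 6 8)| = 12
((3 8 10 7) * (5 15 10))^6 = (15)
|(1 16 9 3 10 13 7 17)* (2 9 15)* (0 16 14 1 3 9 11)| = 10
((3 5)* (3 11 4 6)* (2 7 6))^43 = ((2 7 6 3 5 11 4))^43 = (2 7 6 3 5 11 4)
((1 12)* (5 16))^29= ((1 12)(5 16))^29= (1 12)(5 16)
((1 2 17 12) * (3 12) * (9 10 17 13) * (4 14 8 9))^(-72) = ((1 2 13 4 14 8 9 10 17 3 12))^(-72) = (1 8 12 14 3 4 17 13 10 2 9)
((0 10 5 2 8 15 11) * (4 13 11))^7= (0 13 15 2 10 11 4 8 5)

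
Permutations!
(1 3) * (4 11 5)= (1 3)(4 11 5)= [0, 3, 2, 1, 11, 4, 6, 7, 8, 9, 10, 5]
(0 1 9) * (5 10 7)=(0 1 9)(5 10 7)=[1, 9, 2, 3, 4, 10, 6, 5, 8, 0, 7]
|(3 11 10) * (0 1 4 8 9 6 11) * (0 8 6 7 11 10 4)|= |(0 1)(3 8 9 7 11 4 6 10)|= 8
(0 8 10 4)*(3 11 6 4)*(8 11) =(0 11 6 4)(3 8 10) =[11, 1, 2, 8, 0, 5, 4, 7, 10, 9, 3, 6]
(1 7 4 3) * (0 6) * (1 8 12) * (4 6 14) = [14, 7, 2, 8, 3, 5, 0, 6, 12, 9, 10, 11, 1, 13, 4] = (0 14 4 3 8 12 1 7 6)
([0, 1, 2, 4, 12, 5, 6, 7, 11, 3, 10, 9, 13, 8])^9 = (3 12 8 9 4 13 11)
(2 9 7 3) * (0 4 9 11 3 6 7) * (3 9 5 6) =[4, 1, 11, 2, 5, 6, 7, 3, 8, 0, 10, 9] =(0 4 5 6 7 3 2 11 9)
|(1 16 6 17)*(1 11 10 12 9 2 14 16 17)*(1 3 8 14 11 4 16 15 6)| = |(1 17 4 16)(2 11 10 12 9)(3 8 14 15 6)| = 20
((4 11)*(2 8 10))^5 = ((2 8 10)(4 11))^5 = (2 10 8)(4 11)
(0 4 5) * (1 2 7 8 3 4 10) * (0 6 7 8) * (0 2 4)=(0 10 1 4 5 6 7 2 8 3)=[10, 4, 8, 0, 5, 6, 7, 2, 3, 9, 1]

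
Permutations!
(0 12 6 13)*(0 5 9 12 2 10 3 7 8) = (0 2 10 3 7 8)(5 9 12 6 13) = [2, 1, 10, 7, 4, 9, 13, 8, 0, 12, 3, 11, 6, 5]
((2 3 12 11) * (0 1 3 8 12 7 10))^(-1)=(0 10 7 3 1)(2 11 12 8)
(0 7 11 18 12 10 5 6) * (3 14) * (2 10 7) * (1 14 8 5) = (0 2 10 1 14 3 8 5 6)(7 11 18 12) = [2, 14, 10, 8, 4, 6, 0, 11, 5, 9, 1, 18, 7, 13, 3, 15, 16, 17, 12]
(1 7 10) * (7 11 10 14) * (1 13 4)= [0, 11, 2, 3, 1, 5, 6, 14, 8, 9, 13, 10, 12, 4, 7]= (1 11 10 13 4)(7 14)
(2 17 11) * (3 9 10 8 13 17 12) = (2 12 3 9 10 8 13 17 11) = [0, 1, 12, 9, 4, 5, 6, 7, 13, 10, 8, 2, 3, 17, 14, 15, 16, 11]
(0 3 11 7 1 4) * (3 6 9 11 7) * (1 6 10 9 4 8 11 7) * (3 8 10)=(0 3 1 10 9 7 6 4)(8 11)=[3, 10, 2, 1, 0, 5, 4, 6, 11, 7, 9, 8]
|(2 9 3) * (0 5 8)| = 3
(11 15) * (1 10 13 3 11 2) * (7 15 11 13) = (1 10 7 15 2)(3 13) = [0, 10, 1, 13, 4, 5, 6, 15, 8, 9, 7, 11, 12, 3, 14, 2]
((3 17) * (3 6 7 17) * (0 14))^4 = ((0 14)(6 7 17))^4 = (6 7 17)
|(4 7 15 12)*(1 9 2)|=|(1 9 2)(4 7 15 12)|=12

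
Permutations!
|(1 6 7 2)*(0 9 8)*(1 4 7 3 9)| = 6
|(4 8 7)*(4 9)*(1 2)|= |(1 2)(4 8 7 9)|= 4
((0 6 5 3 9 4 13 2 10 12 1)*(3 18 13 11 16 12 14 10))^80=((0 6 5 18 13 2 3 9 4 11 16 12 1)(10 14))^80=(0 5 13 3 4 16 1 6 18 2 9 11 12)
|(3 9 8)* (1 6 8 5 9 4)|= |(1 6 8 3 4)(5 9)|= 10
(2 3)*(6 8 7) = (2 3)(6 8 7) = [0, 1, 3, 2, 4, 5, 8, 6, 7]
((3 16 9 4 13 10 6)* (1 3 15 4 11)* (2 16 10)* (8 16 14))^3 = ((1 3 10 6 15 4 13 2 14 8 16 9 11))^3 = (1 6 13 8 11 10 4 14 9 3 15 2 16)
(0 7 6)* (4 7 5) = [5, 1, 2, 3, 7, 4, 0, 6] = (0 5 4 7 6)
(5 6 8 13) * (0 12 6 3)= (0 12 6 8 13 5 3)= [12, 1, 2, 0, 4, 3, 8, 7, 13, 9, 10, 11, 6, 5]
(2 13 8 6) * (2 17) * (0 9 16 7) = (0 9 16 7)(2 13 8 6 17) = [9, 1, 13, 3, 4, 5, 17, 0, 6, 16, 10, 11, 12, 8, 14, 15, 7, 2]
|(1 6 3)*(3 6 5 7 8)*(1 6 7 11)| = |(1 5 11)(3 6 7 8)| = 12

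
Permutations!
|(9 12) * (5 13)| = |(5 13)(9 12)| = 2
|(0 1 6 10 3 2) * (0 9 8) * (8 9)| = 7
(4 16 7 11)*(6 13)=[0, 1, 2, 3, 16, 5, 13, 11, 8, 9, 10, 4, 12, 6, 14, 15, 7]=(4 16 7 11)(6 13)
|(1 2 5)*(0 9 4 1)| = |(0 9 4 1 2 5)| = 6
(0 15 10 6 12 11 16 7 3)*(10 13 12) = [15, 1, 2, 0, 4, 5, 10, 3, 8, 9, 6, 16, 11, 12, 14, 13, 7] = (0 15 13 12 11 16 7 3)(6 10)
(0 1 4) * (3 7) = (0 1 4)(3 7) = [1, 4, 2, 7, 0, 5, 6, 3]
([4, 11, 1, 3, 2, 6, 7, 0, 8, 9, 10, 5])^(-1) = (0 7 6 5 11 1 2 4)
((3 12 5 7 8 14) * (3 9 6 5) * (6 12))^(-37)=(3 7 9 6 8 12 5 14)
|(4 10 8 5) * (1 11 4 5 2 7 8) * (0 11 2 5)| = 9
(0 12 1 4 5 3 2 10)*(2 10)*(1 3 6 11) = (0 12 3 10)(1 4 5 6 11) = [12, 4, 2, 10, 5, 6, 11, 7, 8, 9, 0, 1, 3]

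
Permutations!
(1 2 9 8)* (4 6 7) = (1 2 9 8)(4 6 7) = [0, 2, 9, 3, 6, 5, 7, 4, 1, 8]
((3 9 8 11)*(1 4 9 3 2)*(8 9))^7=(1 8 2 4 11)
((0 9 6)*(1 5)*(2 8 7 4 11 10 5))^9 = (1 2 8 7 4 11 10 5)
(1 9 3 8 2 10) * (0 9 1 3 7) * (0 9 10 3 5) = [10, 1, 3, 8, 4, 0, 6, 9, 2, 7, 5] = (0 10 5)(2 3 8)(7 9)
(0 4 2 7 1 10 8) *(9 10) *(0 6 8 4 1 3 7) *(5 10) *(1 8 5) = [8, 9, 0, 7, 2, 10, 5, 3, 6, 1, 4] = (0 8 6 5 10 4 2)(1 9)(3 7)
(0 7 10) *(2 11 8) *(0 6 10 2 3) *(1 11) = [7, 11, 1, 0, 4, 5, 10, 2, 3, 9, 6, 8] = (0 7 2 1 11 8 3)(6 10)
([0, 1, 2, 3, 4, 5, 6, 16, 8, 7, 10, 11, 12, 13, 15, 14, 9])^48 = (16)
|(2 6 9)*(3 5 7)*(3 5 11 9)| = |(2 6 3 11 9)(5 7)| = 10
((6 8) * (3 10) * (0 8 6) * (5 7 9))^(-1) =(0 8)(3 10)(5 9 7)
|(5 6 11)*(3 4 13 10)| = |(3 4 13 10)(5 6 11)| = 12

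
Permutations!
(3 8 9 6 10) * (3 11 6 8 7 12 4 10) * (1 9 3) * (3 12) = [0, 9, 2, 7, 10, 5, 1, 3, 12, 8, 11, 6, 4] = (1 9 8 12 4 10 11 6)(3 7)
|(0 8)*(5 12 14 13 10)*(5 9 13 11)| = |(0 8)(5 12 14 11)(9 13 10)| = 12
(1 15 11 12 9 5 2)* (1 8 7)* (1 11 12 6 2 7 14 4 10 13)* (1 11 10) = (1 15 12 9 5 7 10 13 11 6 2 8 14 4) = [0, 15, 8, 3, 1, 7, 2, 10, 14, 5, 13, 6, 9, 11, 4, 12]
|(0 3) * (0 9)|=|(0 3 9)|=3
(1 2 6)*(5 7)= (1 2 6)(5 7)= [0, 2, 6, 3, 4, 7, 1, 5]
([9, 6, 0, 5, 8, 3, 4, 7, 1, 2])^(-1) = (0 2 9)(1 8 4 6)(3 5)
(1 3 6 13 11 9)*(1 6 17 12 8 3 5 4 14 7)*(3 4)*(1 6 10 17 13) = [0, 5, 2, 13, 14, 3, 1, 6, 4, 10, 17, 9, 8, 11, 7, 15, 16, 12] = (1 5 3 13 11 9 10 17 12 8 4 14 7 6)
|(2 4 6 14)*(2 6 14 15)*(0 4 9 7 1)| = |(0 4 14 6 15 2 9 7 1)| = 9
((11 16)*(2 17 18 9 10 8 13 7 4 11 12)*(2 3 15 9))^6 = ((2 17 18)(3 15 9 10 8 13 7 4 11 16 12))^6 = (18)(3 7 15 4 9 11 10 16 8 12 13)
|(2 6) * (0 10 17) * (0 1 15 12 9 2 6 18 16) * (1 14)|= 11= |(0 10 17 14 1 15 12 9 2 18 16)|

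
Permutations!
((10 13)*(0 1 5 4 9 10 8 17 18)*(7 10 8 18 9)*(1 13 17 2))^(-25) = ((0 13 18)(1 5 4 7 10 17 9 8 2))^(-25) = (0 18 13)(1 4 10 9 2 5 7 17 8)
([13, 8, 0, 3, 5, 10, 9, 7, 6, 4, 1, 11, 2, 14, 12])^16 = (0 13 14 12 2)(1 6 4 10 8 9 5)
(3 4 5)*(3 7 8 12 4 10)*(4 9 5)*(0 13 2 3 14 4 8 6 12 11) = (0 13 2 3 10 14 4 8 11)(5 7 6 12 9) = [13, 1, 3, 10, 8, 7, 12, 6, 11, 5, 14, 0, 9, 2, 4]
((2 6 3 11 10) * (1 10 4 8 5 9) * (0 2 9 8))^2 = (0 6 11)(1 9 10)(2 3 4)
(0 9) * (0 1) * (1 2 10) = (0 9 2 10 1) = [9, 0, 10, 3, 4, 5, 6, 7, 8, 2, 1]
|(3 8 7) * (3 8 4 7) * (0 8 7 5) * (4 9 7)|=7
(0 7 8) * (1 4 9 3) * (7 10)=[10, 4, 2, 1, 9, 5, 6, 8, 0, 3, 7]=(0 10 7 8)(1 4 9 3)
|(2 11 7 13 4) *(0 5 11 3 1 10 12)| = |(0 5 11 7 13 4 2 3 1 10 12)| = 11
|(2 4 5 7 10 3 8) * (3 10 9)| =7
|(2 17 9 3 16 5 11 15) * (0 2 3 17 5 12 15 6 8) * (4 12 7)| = 6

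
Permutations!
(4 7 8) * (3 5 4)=(3 5 4 7 8)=[0, 1, 2, 5, 7, 4, 6, 8, 3]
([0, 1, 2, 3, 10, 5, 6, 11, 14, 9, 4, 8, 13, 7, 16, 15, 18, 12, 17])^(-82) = [0, 1, 2, 3, 4, 5, 6, 13, 11, 9, 10, 7, 17, 12, 8, 15, 14, 18, 16]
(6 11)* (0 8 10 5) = [8, 1, 2, 3, 4, 0, 11, 7, 10, 9, 5, 6] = (0 8 10 5)(6 11)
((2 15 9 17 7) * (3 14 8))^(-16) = (2 7 17 9 15)(3 8 14)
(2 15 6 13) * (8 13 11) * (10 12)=(2 15 6 11 8 13)(10 12)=[0, 1, 15, 3, 4, 5, 11, 7, 13, 9, 12, 8, 10, 2, 14, 6]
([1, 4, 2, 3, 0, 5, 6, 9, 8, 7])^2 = [4, 0, 2, 3, 1, 5, 6, 7, 8, 9]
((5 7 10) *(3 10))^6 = (3 5)(7 10) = ((3 10 5 7))^6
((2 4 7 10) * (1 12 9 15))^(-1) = (1 15 9 12)(2 10 7 4) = ((1 12 9 15)(2 4 7 10))^(-1)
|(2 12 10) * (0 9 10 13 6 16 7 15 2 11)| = |(0 9 10 11)(2 12 13 6 16 7 15)| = 28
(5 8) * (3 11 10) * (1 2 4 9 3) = (1 2 4 9 3 11 10)(5 8) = [0, 2, 4, 11, 9, 8, 6, 7, 5, 3, 1, 10]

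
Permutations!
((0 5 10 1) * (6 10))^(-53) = ((0 5 6 10 1))^(-53) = (0 6 1 5 10)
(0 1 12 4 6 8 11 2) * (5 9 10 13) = (0 1 12 4 6 8 11 2)(5 9 10 13) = [1, 12, 0, 3, 6, 9, 8, 7, 11, 10, 13, 2, 4, 5]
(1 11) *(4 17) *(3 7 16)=(1 11)(3 7 16)(4 17)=[0, 11, 2, 7, 17, 5, 6, 16, 8, 9, 10, 1, 12, 13, 14, 15, 3, 4]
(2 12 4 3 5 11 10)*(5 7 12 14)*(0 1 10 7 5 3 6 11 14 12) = (0 1 10 2 12 4 6 11 7)(3 5 14) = [1, 10, 12, 5, 6, 14, 11, 0, 8, 9, 2, 7, 4, 13, 3]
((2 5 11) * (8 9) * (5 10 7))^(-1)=(2 11 5 7 10)(8 9)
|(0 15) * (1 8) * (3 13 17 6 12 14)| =|(0 15)(1 8)(3 13 17 6 12 14)| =6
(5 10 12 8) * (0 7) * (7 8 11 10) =(0 8 5 7)(10 12 11) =[8, 1, 2, 3, 4, 7, 6, 0, 5, 9, 12, 10, 11]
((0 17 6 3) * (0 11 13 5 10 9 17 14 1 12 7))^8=(17)(0 12 14 7 1)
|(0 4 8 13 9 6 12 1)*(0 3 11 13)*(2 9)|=|(0 4 8)(1 3 11 13 2 9 6 12)|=24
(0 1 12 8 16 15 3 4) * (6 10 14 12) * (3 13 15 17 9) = (0 1 6 10 14 12 8 16 17 9 3 4)(13 15) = [1, 6, 2, 4, 0, 5, 10, 7, 16, 3, 14, 11, 8, 15, 12, 13, 17, 9]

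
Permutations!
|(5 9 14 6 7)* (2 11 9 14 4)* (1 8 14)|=12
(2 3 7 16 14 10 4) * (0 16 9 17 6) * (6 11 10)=(0 16 14 6)(2 3 7 9 17 11 10 4)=[16, 1, 3, 7, 2, 5, 0, 9, 8, 17, 4, 10, 12, 13, 6, 15, 14, 11]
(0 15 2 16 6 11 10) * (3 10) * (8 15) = (0 8 15 2 16 6 11 3 10) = [8, 1, 16, 10, 4, 5, 11, 7, 15, 9, 0, 3, 12, 13, 14, 2, 6]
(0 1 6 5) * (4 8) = (0 1 6 5)(4 8) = [1, 6, 2, 3, 8, 0, 5, 7, 4]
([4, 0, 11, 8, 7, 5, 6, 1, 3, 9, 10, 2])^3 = [1, 7, 11, 8, 0, 5, 6, 4, 3, 9, 10, 2]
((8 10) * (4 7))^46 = (10)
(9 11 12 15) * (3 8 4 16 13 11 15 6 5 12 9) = (3 8 4 16 13 11 9 15)(5 12 6) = [0, 1, 2, 8, 16, 12, 5, 7, 4, 15, 10, 9, 6, 11, 14, 3, 13]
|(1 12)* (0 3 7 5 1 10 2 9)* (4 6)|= |(0 3 7 5 1 12 10 2 9)(4 6)|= 18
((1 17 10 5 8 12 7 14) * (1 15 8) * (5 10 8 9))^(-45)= (17)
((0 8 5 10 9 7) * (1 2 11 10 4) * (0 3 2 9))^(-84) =(0 1 2 8 9 11 5 7 10 4 3)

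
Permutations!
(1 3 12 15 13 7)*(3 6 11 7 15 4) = (1 6 11 7)(3 12 4)(13 15) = [0, 6, 2, 12, 3, 5, 11, 1, 8, 9, 10, 7, 4, 15, 14, 13]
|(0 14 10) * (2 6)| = 6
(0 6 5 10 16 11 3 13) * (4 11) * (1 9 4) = (0 6 5 10 16 1 9 4 11 3 13) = [6, 9, 2, 13, 11, 10, 5, 7, 8, 4, 16, 3, 12, 0, 14, 15, 1]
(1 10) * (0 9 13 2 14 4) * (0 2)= (0 9 13)(1 10)(2 14 4)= [9, 10, 14, 3, 2, 5, 6, 7, 8, 13, 1, 11, 12, 0, 4]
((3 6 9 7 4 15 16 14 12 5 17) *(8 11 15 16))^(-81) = ((3 6 9 7 4 16 14 12 5 17)(8 11 15))^(-81) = (3 17 5 12 14 16 4 7 9 6)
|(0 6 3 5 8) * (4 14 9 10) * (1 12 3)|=|(0 6 1 12 3 5 8)(4 14 9 10)|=28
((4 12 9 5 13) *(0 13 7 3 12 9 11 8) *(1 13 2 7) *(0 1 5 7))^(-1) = (0 2)(1 8 11 12 3 7 9 4 13)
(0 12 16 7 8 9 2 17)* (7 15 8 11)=[12, 1, 17, 3, 4, 5, 6, 11, 9, 2, 10, 7, 16, 13, 14, 8, 15, 0]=(0 12 16 15 8 9 2 17)(7 11)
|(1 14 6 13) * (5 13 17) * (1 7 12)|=|(1 14 6 17 5 13 7 12)|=8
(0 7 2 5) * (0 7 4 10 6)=(0 4 10 6)(2 5 7)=[4, 1, 5, 3, 10, 7, 0, 2, 8, 9, 6]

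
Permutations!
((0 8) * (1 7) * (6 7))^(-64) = (8)(1 7 6) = ((0 8)(1 6 7))^(-64)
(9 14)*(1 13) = (1 13)(9 14) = [0, 13, 2, 3, 4, 5, 6, 7, 8, 14, 10, 11, 12, 1, 9]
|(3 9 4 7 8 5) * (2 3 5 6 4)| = 12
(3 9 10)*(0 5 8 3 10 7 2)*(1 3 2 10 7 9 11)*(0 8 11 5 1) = (0 1 3 5 11)(2 8)(7 10) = [1, 3, 8, 5, 4, 11, 6, 10, 2, 9, 7, 0]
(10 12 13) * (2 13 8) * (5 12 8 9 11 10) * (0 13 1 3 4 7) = (0 13 5 12 9 11 10 8 2 1 3 4 7) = [13, 3, 1, 4, 7, 12, 6, 0, 2, 11, 8, 10, 9, 5]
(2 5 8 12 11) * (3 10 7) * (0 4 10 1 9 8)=(0 4 10 7 3 1 9 8 12 11 2 5)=[4, 9, 5, 1, 10, 0, 6, 3, 12, 8, 7, 2, 11]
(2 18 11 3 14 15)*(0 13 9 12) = [13, 1, 18, 14, 4, 5, 6, 7, 8, 12, 10, 3, 0, 9, 15, 2, 16, 17, 11] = (0 13 9 12)(2 18 11 3 14 15)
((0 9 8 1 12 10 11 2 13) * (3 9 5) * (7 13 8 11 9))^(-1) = ((0 5 3 7 13)(1 12 10 9 11 2 8))^(-1) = (0 13 7 3 5)(1 8 2 11 9 10 12)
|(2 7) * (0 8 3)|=|(0 8 3)(2 7)|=6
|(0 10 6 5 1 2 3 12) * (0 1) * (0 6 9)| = |(0 10 9)(1 2 3 12)(5 6)| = 12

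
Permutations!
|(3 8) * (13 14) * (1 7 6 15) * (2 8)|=12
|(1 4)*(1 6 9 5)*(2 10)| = 10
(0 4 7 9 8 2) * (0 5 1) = (0 4 7 9 8 2 5 1) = [4, 0, 5, 3, 7, 1, 6, 9, 2, 8]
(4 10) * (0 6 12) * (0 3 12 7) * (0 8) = (0 6 7 8)(3 12)(4 10) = [6, 1, 2, 12, 10, 5, 7, 8, 0, 9, 4, 11, 3]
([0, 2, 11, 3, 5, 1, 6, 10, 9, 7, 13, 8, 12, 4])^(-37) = (1 8 10 5 11 7 4 2 9 13)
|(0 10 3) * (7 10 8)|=5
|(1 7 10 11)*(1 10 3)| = 6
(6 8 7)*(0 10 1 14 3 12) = (0 10 1 14 3 12)(6 8 7) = [10, 14, 2, 12, 4, 5, 8, 6, 7, 9, 1, 11, 0, 13, 3]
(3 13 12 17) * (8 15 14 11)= [0, 1, 2, 13, 4, 5, 6, 7, 15, 9, 10, 8, 17, 12, 11, 14, 16, 3]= (3 13 12 17)(8 15 14 11)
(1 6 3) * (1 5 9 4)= (1 6 3 5 9 4)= [0, 6, 2, 5, 1, 9, 3, 7, 8, 4]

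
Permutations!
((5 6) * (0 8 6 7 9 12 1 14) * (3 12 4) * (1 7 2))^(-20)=((0 8 6 5 2 1 14)(3 12 7 9 4))^(-20)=(0 8 6 5 2 1 14)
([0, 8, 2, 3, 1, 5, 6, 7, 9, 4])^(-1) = (1 4 9 8)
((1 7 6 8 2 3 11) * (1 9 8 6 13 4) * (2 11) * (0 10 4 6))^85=((0 10 4 1 7 13 6)(2 3)(8 11 9))^85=(0 10 4 1 7 13 6)(2 3)(8 11 9)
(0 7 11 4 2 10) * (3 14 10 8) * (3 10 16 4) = [7, 1, 8, 14, 2, 5, 6, 11, 10, 9, 0, 3, 12, 13, 16, 15, 4] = (0 7 11 3 14 16 4 2 8 10)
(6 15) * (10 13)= (6 15)(10 13)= [0, 1, 2, 3, 4, 5, 15, 7, 8, 9, 13, 11, 12, 10, 14, 6]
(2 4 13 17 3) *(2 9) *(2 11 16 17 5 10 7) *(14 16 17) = (2 4 13 5 10 7)(3 9 11 17)(14 16) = [0, 1, 4, 9, 13, 10, 6, 2, 8, 11, 7, 17, 12, 5, 16, 15, 14, 3]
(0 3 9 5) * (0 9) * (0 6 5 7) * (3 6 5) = (0 6 3 5 9 7) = [6, 1, 2, 5, 4, 9, 3, 0, 8, 7]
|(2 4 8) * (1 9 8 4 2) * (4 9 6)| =5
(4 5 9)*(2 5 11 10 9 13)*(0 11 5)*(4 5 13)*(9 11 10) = (0 10 11 9 5 4 13 2) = [10, 1, 0, 3, 13, 4, 6, 7, 8, 5, 11, 9, 12, 2]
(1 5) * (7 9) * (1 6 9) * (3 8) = (1 5 6 9 7)(3 8) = [0, 5, 2, 8, 4, 6, 9, 1, 3, 7]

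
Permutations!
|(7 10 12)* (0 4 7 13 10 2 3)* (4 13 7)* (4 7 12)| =|(0 13 10 4 7 2 3)| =7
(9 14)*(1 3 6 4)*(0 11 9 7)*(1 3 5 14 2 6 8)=(0 11 9 2 6 4 3 8 1 5 14 7)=[11, 5, 6, 8, 3, 14, 4, 0, 1, 2, 10, 9, 12, 13, 7]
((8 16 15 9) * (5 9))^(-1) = ((5 9 8 16 15))^(-1) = (5 15 16 8 9)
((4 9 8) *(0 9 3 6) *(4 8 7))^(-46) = (0 7 3)(4 6 9)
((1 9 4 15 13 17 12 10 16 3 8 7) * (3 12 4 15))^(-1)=((1 9 15 13 17 4 3 8 7)(10 16 12))^(-1)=(1 7 8 3 4 17 13 15 9)(10 12 16)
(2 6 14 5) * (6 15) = (2 15 6 14 5) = [0, 1, 15, 3, 4, 2, 14, 7, 8, 9, 10, 11, 12, 13, 5, 6]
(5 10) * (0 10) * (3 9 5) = (0 10 3 9 5) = [10, 1, 2, 9, 4, 0, 6, 7, 8, 5, 3]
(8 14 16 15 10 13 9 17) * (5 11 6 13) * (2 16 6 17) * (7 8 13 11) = (2 16 15 10 5 7 8 14 6 11 17 13 9) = [0, 1, 16, 3, 4, 7, 11, 8, 14, 2, 5, 17, 12, 9, 6, 10, 15, 13]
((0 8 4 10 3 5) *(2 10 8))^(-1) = (0 5 3 10 2)(4 8)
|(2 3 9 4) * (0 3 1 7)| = 7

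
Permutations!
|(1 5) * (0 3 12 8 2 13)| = 6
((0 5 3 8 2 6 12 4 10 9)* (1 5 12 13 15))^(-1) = ((0 12 4 10 9)(1 5 3 8 2 6 13 15))^(-1) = (0 9 10 4 12)(1 15 13 6 2 8 3 5)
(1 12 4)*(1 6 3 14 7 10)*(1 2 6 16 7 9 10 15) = (1 12 4 16 7 15)(2 6 3 14 9 10) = [0, 12, 6, 14, 16, 5, 3, 15, 8, 10, 2, 11, 4, 13, 9, 1, 7]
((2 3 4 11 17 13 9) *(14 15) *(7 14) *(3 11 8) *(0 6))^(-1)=((0 6)(2 11 17 13 9)(3 4 8)(7 14 15))^(-1)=(0 6)(2 9 13 17 11)(3 8 4)(7 15 14)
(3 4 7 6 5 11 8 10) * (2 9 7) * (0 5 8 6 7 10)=(0 5 11 6 8)(2 9 10 3 4)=[5, 1, 9, 4, 2, 11, 8, 7, 0, 10, 3, 6]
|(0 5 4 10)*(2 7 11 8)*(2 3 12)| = 12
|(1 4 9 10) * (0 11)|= 4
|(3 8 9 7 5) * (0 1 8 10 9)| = |(0 1 8)(3 10 9 7 5)| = 15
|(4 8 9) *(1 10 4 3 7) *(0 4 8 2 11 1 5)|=11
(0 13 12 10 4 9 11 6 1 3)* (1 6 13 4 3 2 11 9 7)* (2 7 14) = (0 4 14 2 11 13 12 10 3)(1 7) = [4, 7, 11, 0, 14, 5, 6, 1, 8, 9, 3, 13, 10, 12, 2]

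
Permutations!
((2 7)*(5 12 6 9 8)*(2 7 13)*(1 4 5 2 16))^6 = ((1 4 5 12 6 9 8 2 13 16))^6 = (1 8 5 13 6)(2 12 16 9 4)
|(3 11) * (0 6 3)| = |(0 6 3 11)| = 4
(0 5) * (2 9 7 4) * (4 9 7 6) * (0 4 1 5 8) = (0 8)(1 5 4 2 7 9 6) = [8, 5, 7, 3, 2, 4, 1, 9, 0, 6]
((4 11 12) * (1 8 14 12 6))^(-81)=(1 12 6 14 11 8 4)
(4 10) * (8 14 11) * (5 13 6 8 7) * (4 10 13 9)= (4 13 6 8 14 11 7 5 9)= [0, 1, 2, 3, 13, 9, 8, 5, 14, 4, 10, 7, 12, 6, 11]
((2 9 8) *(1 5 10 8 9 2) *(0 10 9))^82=(0 5 8)(1 10 9)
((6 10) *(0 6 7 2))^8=((0 6 10 7 2))^8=(0 7 6 2 10)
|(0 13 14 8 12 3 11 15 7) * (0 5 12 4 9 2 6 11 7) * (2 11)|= 8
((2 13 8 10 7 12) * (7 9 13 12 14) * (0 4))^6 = ((0 4)(2 12)(7 14)(8 10 9 13))^6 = (14)(8 9)(10 13)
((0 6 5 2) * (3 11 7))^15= (11)(0 2 5 6)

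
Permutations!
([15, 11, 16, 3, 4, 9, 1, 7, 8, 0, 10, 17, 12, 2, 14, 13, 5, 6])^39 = [16, 6, 0, 3, 4, 13, 17, 7, 8, 2, 10, 1, 12, 9, 14, 5, 15, 11]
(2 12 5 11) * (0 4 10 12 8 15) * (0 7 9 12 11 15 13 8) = (0 4 10 11 2)(5 15 7 9 12)(8 13) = [4, 1, 0, 3, 10, 15, 6, 9, 13, 12, 11, 2, 5, 8, 14, 7]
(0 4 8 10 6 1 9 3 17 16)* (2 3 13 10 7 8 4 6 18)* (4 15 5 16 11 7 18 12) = (0 6 1 9 13 10 12 4 15 5 16)(2 3 17 11 7 8 18) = [6, 9, 3, 17, 15, 16, 1, 8, 18, 13, 12, 7, 4, 10, 14, 5, 0, 11, 2]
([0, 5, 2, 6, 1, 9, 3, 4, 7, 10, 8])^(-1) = (1 4 7 8 10 9 5)(3 6)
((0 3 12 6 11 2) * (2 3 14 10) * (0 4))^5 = ((0 14 10 2 4)(3 12 6 11))^5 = (14)(3 12 6 11)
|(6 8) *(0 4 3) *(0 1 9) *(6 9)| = 7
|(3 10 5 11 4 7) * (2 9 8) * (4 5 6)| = 30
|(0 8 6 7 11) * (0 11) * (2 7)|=5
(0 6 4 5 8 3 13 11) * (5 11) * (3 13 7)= (0 6 4 11)(3 7)(5 8 13)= [6, 1, 2, 7, 11, 8, 4, 3, 13, 9, 10, 0, 12, 5]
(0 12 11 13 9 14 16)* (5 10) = (0 12 11 13 9 14 16)(5 10) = [12, 1, 2, 3, 4, 10, 6, 7, 8, 14, 5, 13, 11, 9, 16, 15, 0]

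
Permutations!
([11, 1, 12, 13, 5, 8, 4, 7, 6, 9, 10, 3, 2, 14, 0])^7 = (0 3 14 11 13)(2 12)(4 6 8 5)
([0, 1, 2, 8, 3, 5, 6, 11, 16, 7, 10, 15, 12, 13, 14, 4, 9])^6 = (3 15 7 16)(4 11 9 8)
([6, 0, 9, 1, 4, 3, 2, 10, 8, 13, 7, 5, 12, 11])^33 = (0 5 9)(1 11 2)(3 13 6)(7 10)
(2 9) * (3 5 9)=[0, 1, 3, 5, 4, 9, 6, 7, 8, 2]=(2 3 5 9)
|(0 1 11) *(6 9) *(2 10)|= 6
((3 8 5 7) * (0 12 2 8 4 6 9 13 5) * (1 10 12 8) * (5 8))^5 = ((0 5 7 3 4 6 9 13 8)(1 10 12 2))^5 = (0 6 5 9 7 13 3 8 4)(1 10 12 2)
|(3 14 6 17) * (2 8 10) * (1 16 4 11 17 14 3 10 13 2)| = |(1 16 4 11 17 10)(2 8 13)(6 14)| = 6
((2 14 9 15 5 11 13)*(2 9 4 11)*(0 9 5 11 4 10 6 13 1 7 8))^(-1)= ((0 9 15 11 1 7 8)(2 14 10 6 13 5))^(-1)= (0 8 7 1 11 15 9)(2 5 13 6 10 14)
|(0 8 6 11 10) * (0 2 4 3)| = 8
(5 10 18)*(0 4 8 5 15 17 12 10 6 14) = (0 4 8 5 6 14)(10 18 15 17 12) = [4, 1, 2, 3, 8, 6, 14, 7, 5, 9, 18, 11, 10, 13, 0, 17, 16, 12, 15]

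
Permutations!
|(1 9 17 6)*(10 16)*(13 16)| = 12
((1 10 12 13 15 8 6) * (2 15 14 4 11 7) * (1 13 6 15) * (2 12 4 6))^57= (1 10 4 11 7 12 2)(8 15)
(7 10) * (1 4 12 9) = [0, 4, 2, 3, 12, 5, 6, 10, 8, 1, 7, 11, 9] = (1 4 12 9)(7 10)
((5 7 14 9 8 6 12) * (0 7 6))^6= (0 7 14 9 8)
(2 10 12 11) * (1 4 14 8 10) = [0, 4, 1, 3, 14, 5, 6, 7, 10, 9, 12, 2, 11, 13, 8] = (1 4 14 8 10 12 11 2)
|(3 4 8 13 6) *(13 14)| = 6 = |(3 4 8 14 13 6)|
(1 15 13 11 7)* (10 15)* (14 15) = (1 10 14 15 13 11 7) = [0, 10, 2, 3, 4, 5, 6, 1, 8, 9, 14, 7, 12, 11, 15, 13]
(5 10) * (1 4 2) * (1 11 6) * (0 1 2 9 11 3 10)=(0 1 4 9 11 6 2 3 10 5)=[1, 4, 3, 10, 9, 0, 2, 7, 8, 11, 5, 6]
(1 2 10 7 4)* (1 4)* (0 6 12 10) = (0 6 12 10 7 1 2) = [6, 2, 0, 3, 4, 5, 12, 1, 8, 9, 7, 11, 10]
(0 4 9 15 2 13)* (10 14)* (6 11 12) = (0 4 9 15 2 13)(6 11 12)(10 14) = [4, 1, 13, 3, 9, 5, 11, 7, 8, 15, 14, 12, 6, 0, 10, 2]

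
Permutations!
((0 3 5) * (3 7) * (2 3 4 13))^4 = ((0 7 4 13 2 3 5))^4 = (0 2 7 3 4 5 13)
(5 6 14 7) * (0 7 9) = (0 7 5 6 14 9) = [7, 1, 2, 3, 4, 6, 14, 5, 8, 0, 10, 11, 12, 13, 9]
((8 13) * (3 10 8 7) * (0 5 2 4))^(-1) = (0 4 2 5)(3 7 13 8 10)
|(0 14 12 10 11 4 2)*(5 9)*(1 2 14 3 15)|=|(0 3 15 1 2)(4 14 12 10 11)(5 9)|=10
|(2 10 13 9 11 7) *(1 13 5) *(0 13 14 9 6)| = |(0 13 6)(1 14 9 11 7 2 10 5)| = 24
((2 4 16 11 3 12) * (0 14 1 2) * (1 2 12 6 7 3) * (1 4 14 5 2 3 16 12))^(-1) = (0 12 4 11 16 7 6 3 14 2 5)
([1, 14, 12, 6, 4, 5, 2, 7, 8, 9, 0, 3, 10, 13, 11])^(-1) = [10, 0, 6, 11, 4, 5, 3, 7, 8, 9, 12, 14, 2, 13, 1]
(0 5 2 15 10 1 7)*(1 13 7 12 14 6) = (0 5 2 15 10 13 7)(1 12 14 6) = [5, 12, 15, 3, 4, 2, 1, 0, 8, 9, 13, 11, 14, 7, 6, 10]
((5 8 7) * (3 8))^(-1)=((3 8 7 5))^(-1)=(3 5 7 8)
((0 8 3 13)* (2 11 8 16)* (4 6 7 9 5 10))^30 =((0 16 2 11 8 3 13)(4 6 7 9 5 10))^30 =(0 2 8 13 16 11 3)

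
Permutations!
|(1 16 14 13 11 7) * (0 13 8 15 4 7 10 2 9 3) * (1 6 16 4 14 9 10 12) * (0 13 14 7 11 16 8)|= |(0 14)(1 4 11 12)(2 10)(3 13 16 9)(6 8 15 7)|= 4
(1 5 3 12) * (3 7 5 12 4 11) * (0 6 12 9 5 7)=[6, 9, 2, 4, 11, 0, 12, 7, 8, 5, 10, 3, 1]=(0 6 12 1 9 5)(3 4 11)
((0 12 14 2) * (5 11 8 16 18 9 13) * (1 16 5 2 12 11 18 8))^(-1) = (0 2 13 9 18 5 8 16 1 11)(12 14)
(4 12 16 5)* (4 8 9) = (4 12 16 5 8 9) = [0, 1, 2, 3, 12, 8, 6, 7, 9, 4, 10, 11, 16, 13, 14, 15, 5]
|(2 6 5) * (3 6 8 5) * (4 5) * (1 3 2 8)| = |(1 3 6 2)(4 5 8)| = 12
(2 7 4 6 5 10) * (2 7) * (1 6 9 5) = (1 6)(4 9 5 10 7) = [0, 6, 2, 3, 9, 10, 1, 4, 8, 5, 7]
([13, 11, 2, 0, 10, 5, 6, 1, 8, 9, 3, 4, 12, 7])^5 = (0 4 7 3 11 13 10 1)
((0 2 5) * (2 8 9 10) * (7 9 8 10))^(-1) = (0 5 2 10)(7 9)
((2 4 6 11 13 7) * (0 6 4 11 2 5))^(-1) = (0 5 7 13 11 2 6)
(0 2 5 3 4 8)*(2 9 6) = (0 9 6 2 5 3 4 8) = [9, 1, 5, 4, 8, 3, 2, 7, 0, 6]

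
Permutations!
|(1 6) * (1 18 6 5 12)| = 6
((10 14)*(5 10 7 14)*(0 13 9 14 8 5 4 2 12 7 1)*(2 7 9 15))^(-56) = ((0 13 15 2 12 9 14 1)(4 7 8 5 10))^(-56) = (15)(4 10 5 8 7)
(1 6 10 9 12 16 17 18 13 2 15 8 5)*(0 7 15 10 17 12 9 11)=(0 7 15 8 5 1 6 17 18 13 2 10 11)(12 16)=[7, 6, 10, 3, 4, 1, 17, 15, 5, 9, 11, 0, 16, 2, 14, 8, 12, 18, 13]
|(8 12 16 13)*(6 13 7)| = 6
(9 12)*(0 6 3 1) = (0 6 3 1)(9 12) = [6, 0, 2, 1, 4, 5, 3, 7, 8, 12, 10, 11, 9]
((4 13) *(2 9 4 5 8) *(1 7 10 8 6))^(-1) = ((1 7 10 8 2 9 4 13 5 6))^(-1) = (1 6 5 13 4 9 2 8 10 7)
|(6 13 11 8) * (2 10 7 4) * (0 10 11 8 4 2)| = 6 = |(0 10 7 2 11 4)(6 13 8)|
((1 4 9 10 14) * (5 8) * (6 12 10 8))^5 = (1 6 4 12 9 10 8 14 5)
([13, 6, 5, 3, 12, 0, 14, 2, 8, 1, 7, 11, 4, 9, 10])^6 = [10, 5, 6, 3, 4, 14, 0, 1, 8, 2, 9, 11, 12, 7, 13]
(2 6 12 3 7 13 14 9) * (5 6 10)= (2 10 5 6 12 3 7 13 14 9)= [0, 1, 10, 7, 4, 6, 12, 13, 8, 2, 5, 11, 3, 14, 9]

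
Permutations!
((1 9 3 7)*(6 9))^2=((1 6 9 3 7))^2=(1 9 7 6 3)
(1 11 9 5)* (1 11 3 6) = (1 3 6)(5 11 9) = [0, 3, 2, 6, 4, 11, 1, 7, 8, 5, 10, 9]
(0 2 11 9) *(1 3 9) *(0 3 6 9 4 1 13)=(0 2 11 13)(1 6 9 3 4)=[2, 6, 11, 4, 1, 5, 9, 7, 8, 3, 10, 13, 12, 0]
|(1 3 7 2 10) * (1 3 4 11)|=|(1 4 11)(2 10 3 7)|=12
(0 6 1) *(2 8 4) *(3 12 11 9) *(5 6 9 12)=[9, 0, 8, 5, 2, 6, 1, 7, 4, 3, 10, 12, 11]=(0 9 3 5 6 1)(2 8 4)(11 12)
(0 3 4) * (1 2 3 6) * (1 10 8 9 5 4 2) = (0 6 10 8 9 5 4)(2 3) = [6, 1, 3, 2, 0, 4, 10, 7, 9, 5, 8]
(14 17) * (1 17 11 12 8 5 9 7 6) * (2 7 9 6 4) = [0, 17, 7, 3, 2, 6, 1, 4, 5, 9, 10, 12, 8, 13, 11, 15, 16, 14] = (1 17 14 11 12 8 5 6)(2 7 4)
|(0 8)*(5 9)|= |(0 8)(5 9)|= 2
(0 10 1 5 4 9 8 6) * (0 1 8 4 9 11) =(0 10 8 6 1 5 9 4 11) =[10, 5, 2, 3, 11, 9, 1, 7, 6, 4, 8, 0]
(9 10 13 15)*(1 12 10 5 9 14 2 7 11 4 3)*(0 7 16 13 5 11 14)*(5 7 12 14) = [12, 14, 16, 1, 3, 9, 6, 5, 8, 11, 7, 4, 10, 15, 2, 0, 13] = (0 12 10 7 5 9 11 4 3 1 14 2 16 13 15)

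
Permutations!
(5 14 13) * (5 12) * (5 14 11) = [0, 1, 2, 3, 4, 11, 6, 7, 8, 9, 10, 5, 14, 12, 13] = (5 11)(12 14 13)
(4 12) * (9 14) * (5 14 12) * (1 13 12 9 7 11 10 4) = (1 13 12)(4 5 14 7 11 10) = [0, 13, 2, 3, 5, 14, 6, 11, 8, 9, 4, 10, 1, 12, 7]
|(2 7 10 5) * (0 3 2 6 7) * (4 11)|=12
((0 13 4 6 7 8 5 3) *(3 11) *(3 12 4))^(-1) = (0 3 13)(4 12 11 5 8 7 6)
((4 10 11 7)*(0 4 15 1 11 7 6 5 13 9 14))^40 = (0 15 5)(1 13 4)(6 14 7)(9 10 11)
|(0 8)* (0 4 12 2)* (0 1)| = 6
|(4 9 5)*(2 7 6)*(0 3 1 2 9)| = |(0 3 1 2 7 6 9 5 4)| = 9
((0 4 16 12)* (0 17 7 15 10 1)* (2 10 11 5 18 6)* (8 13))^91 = ((0 4 16 12 17 7 15 11 5 18 6 2 10 1)(8 13))^91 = (0 11)(1 15)(2 17)(4 5)(6 12)(7 10)(8 13)(16 18)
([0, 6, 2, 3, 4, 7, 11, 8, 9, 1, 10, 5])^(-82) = [0, 11, 2, 3, 4, 8, 5, 9, 1, 6, 10, 7]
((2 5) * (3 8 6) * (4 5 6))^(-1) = (2 5 4 8 3 6) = ((2 6 3 8 4 5))^(-1)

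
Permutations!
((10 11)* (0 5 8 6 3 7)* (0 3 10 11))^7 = (11)(0 8 10 5 6)(3 7)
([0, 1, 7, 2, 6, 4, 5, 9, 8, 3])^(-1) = (2 3 9 7)(4 5 6)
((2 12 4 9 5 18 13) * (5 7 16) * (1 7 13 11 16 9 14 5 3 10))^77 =((1 7 9 13 2 12 4 14 5 18 11 16 3 10))^77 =(1 14)(2 16)(3 12)(4 10)(5 7)(9 18)(11 13)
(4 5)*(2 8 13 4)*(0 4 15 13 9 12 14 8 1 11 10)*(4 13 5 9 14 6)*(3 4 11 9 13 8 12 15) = [8, 9, 1, 4, 13, 2, 11, 7, 14, 15, 0, 10, 6, 3, 12, 5] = (0 8 14 12 6 11 10)(1 9 15 5 2)(3 4 13)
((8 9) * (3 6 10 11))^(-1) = (3 11 10 6)(8 9)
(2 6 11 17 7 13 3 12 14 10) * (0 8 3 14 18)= (0 8 3 12 18)(2 6 11 17 7 13 14 10)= [8, 1, 6, 12, 4, 5, 11, 13, 3, 9, 2, 17, 18, 14, 10, 15, 16, 7, 0]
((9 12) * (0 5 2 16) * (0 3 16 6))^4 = (16)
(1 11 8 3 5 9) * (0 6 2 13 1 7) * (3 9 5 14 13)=(0 6 2 3 14 13 1 11 8 9 7)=[6, 11, 3, 14, 4, 5, 2, 0, 9, 7, 10, 8, 12, 1, 13]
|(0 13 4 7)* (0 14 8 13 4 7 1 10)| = |(0 4 1 10)(7 14 8 13)| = 4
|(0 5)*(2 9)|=2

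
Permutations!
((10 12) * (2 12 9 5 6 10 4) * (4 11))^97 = ((2 12 11 4)(5 6 10 9))^97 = (2 12 11 4)(5 6 10 9)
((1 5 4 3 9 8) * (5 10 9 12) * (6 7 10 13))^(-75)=((1 13 6 7 10 9 8)(3 12 5 4))^(-75)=(1 6 10 8 13 7 9)(3 12 5 4)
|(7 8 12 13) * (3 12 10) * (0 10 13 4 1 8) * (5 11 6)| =9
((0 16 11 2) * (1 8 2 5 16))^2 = ((0 1 8 2)(5 16 11))^2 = (0 8)(1 2)(5 11 16)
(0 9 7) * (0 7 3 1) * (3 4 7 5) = [9, 0, 2, 1, 7, 3, 6, 5, 8, 4] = (0 9 4 7 5 3 1)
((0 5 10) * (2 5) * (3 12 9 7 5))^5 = (0 7 3 10 9 2 5 12)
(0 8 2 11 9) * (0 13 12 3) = (0 8 2 11 9 13 12 3) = [8, 1, 11, 0, 4, 5, 6, 7, 2, 13, 10, 9, 3, 12]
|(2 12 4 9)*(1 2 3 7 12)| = |(1 2)(3 7 12 4 9)| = 10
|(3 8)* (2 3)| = 3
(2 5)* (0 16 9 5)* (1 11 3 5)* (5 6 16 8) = [8, 11, 0, 6, 4, 2, 16, 7, 5, 1, 10, 3, 12, 13, 14, 15, 9] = (0 8 5 2)(1 11 3 6 16 9)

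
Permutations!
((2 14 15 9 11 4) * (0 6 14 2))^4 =((0 6 14 15 9 11 4))^4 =(0 9 6 11 14 4 15)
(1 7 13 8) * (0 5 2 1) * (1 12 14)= (0 5 2 12 14 1 7 13 8)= [5, 7, 12, 3, 4, 2, 6, 13, 0, 9, 10, 11, 14, 8, 1]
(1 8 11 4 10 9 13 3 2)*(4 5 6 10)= (1 8 11 5 6 10 9 13 3 2)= [0, 8, 1, 2, 4, 6, 10, 7, 11, 13, 9, 5, 12, 3]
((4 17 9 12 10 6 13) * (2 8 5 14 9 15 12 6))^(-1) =(2 10 12 15 17 4 13 6 9 14 5 8)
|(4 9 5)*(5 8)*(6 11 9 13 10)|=|(4 13 10 6 11 9 8 5)|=8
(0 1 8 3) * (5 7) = (0 1 8 3)(5 7) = [1, 8, 2, 0, 4, 7, 6, 5, 3]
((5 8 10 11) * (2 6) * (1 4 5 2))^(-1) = ((1 4 5 8 10 11 2 6))^(-1) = (1 6 2 11 10 8 5 4)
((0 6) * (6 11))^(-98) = (0 11 6)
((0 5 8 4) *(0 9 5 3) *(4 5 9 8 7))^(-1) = (9)(0 3)(4 7 5 8)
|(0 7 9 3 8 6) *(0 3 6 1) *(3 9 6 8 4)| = |(0 7 6 9 8 1)(3 4)| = 6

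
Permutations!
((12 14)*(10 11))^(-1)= (10 11)(12 14)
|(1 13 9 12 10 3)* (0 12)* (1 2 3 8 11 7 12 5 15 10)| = 22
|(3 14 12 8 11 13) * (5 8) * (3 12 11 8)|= 6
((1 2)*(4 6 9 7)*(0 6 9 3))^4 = (0 6 3)(4 9 7)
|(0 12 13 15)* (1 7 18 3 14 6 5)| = 28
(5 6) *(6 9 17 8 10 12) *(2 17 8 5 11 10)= (2 17 5 9 8)(6 11 10 12)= [0, 1, 17, 3, 4, 9, 11, 7, 2, 8, 12, 10, 6, 13, 14, 15, 16, 5]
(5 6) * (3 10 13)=(3 10 13)(5 6)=[0, 1, 2, 10, 4, 6, 5, 7, 8, 9, 13, 11, 12, 3]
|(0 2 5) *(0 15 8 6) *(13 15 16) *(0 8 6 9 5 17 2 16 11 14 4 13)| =18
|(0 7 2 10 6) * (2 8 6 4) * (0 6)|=|(0 7 8)(2 10 4)|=3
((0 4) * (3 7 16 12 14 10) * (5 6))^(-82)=(3 16 14)(7 12 10)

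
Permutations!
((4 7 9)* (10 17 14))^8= (4 9 7)(10 14 17)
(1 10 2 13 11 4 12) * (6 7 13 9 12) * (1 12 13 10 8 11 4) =[0, 8, 9, 3, 6, 5, 7, 10, 11, 13, 2, 1, 12, 4] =(1 8 11)(2 9 13 4 6 7 10)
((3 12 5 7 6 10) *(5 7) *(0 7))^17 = (0 12 3 10 6 7)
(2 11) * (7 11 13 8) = (2 13 8 7 11) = [0, 1, 13, 3, 4, 5, 6, 11, 7, 9, 10, 2, 12, 8]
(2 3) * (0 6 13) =(0 6 13)(2 3) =[6, 1, 3, 2, 4, 5, 13, 7, 8, 9, 10, 11, 12, 0]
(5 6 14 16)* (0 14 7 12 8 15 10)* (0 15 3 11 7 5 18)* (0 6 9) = (0 14 16 18 6 5 9)(3 11 7 12 8)(10 15) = [14, 1, 2, 11, 4, 9, 5, 12, 3, 0, 15, 7, 8, 13, 16, 10, 18, 17, 6]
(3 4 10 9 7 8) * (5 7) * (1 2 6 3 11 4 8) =[0, 2, 6, 8, 10, 7, 3, 1, 11, 5, 9, 4] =(1 2 6 3 8 11 4 10 9 5 7)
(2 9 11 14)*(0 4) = (0 4)(2 9 11 14) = [4, 1, 9, 3, 0, 5, 6, 7, 8, 11, 10, 14, 12, 13, 2]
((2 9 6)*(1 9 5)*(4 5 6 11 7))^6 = ((1 9 11 7 4 5)(2 6))^6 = (11)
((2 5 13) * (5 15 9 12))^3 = ((2 15 9 12 5 13))^3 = (2 12)(5 15)(9 13)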